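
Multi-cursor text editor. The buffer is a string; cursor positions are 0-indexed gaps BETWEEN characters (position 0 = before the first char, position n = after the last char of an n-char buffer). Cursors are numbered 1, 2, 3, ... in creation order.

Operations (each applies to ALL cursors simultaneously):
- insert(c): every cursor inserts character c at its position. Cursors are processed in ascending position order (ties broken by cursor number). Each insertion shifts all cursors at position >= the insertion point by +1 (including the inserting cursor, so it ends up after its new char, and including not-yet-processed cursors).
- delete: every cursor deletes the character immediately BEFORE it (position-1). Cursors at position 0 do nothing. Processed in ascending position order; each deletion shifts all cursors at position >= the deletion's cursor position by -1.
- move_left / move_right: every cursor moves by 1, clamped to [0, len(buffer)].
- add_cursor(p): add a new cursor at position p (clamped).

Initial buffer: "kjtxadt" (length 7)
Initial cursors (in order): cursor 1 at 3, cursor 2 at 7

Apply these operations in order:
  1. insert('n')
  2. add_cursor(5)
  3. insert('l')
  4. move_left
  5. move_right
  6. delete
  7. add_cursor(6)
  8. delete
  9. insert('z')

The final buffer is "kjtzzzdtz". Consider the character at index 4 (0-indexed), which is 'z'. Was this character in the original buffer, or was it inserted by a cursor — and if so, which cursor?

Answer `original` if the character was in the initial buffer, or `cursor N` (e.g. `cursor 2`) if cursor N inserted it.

Answer: cursor 3

Derivation:
After op 1 (insert('n')): buffer="kjtnxadtn" (len 9), cursors c1@4 c2@9, authorship ...1....2
After op 2 (add_cursor(5)): buffer="kjtnxadtn" (len 9), cursors c1@4 c3@5 c2@9, authorship ...1....2
After op 3 (insert('l')): buffer="kjtnlxladtnl" (len 12), cursors c1@5 c3@7 c2@12, authorship ...11.3...22
After op 4 (move_left): buffer="kjtnlxladtnl" (len 12), cursors c1@4 c3@6 c2@11, authorship ...11.3...22
After op 5 (move_right): buffer="kjtnlxladtnl" (len 12), cursors c1@5 c3@7 c2@12, authorship ...11.3...22
After op 6 (delete): buffer="kjtnxadtn" (len 9), cursors c1@4 c3@5 c2@9, authorship ...1....2
After op 7 (add_cursor(6)): buffer="kjtnxadtn" (len 9), cursors c1@4 c3@5 c4@6 c2@9, authorship ...1....2
After op 8 (delete): buffer="kjtdt" (len 5), cursors c1@3 c3@3 c4@3 c2@5, authorship .....
After op 9 (insert('z')): buffer="kjtzzzdtz" (len 9), cursors c1@6 c3@6 c4@6 c2@9, authorship ...134..2
Authorship (.=original, N=cursor N): . . . 1 3 4 . . 2
Index 4: author = 3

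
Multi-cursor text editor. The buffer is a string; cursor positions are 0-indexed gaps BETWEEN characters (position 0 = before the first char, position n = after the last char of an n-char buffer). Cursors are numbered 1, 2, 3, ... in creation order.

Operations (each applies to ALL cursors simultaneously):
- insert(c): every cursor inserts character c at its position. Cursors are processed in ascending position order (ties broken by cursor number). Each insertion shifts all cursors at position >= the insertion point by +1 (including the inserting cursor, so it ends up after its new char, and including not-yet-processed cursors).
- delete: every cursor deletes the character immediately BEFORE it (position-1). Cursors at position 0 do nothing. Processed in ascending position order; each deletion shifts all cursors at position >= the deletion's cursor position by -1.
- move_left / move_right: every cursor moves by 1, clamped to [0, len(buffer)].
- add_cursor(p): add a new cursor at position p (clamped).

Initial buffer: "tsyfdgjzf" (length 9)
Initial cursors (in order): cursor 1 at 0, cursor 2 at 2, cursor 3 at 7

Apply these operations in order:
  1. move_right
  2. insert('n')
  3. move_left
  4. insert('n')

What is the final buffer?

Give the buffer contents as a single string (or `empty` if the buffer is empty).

After op 1 (move_right): buffer="tsyfdgjzf" (len 9), cursors c1@1 c2@3 c3@8, authorship .........
After op 2 (insert('n')): buffer="tnsynfdgjznf" (len 12), cursors c1@2 c2@5 c3@11, authorship .1..2.....3.
After op 3 (move_left): buffer="tnsynfdgjznf" (len 12), cursors c1@1 c2@4 c3@10, authorship .1..2.....3.
After op 4 (insert('n')): buffer="tnnsynnfdgjznnf" (len 15), cursors c1@2 c2@6 c3@13, authorship .11..22.....33.

Answer: tnnsynnfdgjznnf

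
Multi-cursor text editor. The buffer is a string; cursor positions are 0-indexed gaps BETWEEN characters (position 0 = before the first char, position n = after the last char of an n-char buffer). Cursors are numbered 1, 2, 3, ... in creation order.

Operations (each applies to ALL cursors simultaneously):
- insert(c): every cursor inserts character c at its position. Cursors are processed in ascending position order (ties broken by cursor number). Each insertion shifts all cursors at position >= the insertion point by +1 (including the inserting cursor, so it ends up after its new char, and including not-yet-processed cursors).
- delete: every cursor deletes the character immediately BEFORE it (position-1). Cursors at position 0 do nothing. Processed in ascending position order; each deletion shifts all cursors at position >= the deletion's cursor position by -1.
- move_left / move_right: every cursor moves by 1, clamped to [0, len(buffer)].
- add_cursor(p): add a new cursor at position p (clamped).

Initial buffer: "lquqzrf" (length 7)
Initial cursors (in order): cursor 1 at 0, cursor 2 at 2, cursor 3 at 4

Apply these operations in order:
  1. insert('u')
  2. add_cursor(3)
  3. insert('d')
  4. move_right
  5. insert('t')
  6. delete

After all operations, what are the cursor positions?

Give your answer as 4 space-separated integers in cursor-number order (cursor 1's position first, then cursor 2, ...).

Answer: 3 8 12 6

Derivation:
After op 1 (insert('u')): buffer="ulquuquzrf" (len 10), cursors c1@1 c2@4 c3@7, authorship 1..2..3...
After op 2 (add_cursor(3)): buffer="ulquuquzrf" (len 10), cursors c1@1 c4@3 c2@4 c3@7, authorship 1..2..3...
After op 3 (insert('d')): buffer="udlqduduqudzrf" (len 14), cursors c1@2 c4@5 c2@7 c3@11, authorship 11..422..33...
After op 4 (move_right): buffer="udlqduduqudzrf" (len 14), cursors c1@3 c4@6 c2@8 c3@12, authorship 11..422..33...
After op 5 (insert('t')): buffer="udltqdutdutqudztrf" (len 18), cursors c1@4 c4@8 c2@11 c3@16, authorship 11.1.4242.2.33.3..
After op 6 (delete): buffer="udlqduduqudzrf" (len 14), cursors c1@3 c4@6 c2@8 c3@12, authorship 11..422..33...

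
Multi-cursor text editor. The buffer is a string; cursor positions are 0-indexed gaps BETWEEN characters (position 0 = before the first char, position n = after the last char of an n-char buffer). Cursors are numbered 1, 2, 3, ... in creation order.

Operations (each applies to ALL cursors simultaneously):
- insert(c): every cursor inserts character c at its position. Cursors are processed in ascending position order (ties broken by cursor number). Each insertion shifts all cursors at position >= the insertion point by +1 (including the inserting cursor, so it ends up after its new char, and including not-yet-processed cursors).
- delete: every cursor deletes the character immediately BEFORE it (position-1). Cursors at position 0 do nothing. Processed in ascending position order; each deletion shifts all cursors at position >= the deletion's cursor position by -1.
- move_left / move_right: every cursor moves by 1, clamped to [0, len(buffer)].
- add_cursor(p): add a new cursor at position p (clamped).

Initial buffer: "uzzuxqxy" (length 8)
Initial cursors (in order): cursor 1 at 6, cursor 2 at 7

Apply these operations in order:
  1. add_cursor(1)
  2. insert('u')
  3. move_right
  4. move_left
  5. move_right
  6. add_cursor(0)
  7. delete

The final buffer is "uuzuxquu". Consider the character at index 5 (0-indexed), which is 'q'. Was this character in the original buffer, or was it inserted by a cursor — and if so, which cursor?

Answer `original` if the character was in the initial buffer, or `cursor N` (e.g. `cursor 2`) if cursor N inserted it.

After op 1 (add_cursor(1)): buffer="uzzuxqxy" (len 8), cursors c3@1 c1@6 c2@7, authorship ........
After op 2 (insert('u')): buffer="uuzzuxquxuy" (len 11), cursors c3@2 c1@8 c2@10, authorship .3.....1.2.
After op 3 (move_right): buffer="uuzzuxquxuy" (len 11), cursors c3@3 c1@9 c2@11, authorship .3.....1.2.
After op 4 (move_left): buffer="uuzzuxquxuy" (len 11), cursors c3@2 c1@8 c2@10, authorship .3.....1.2.
After op 5 (move_right): buffer="uuzzuxquxuy" (len 11), cursors c3@3 c1@9 c2@11, authorship .3.....1.2.
After op 6 (add_cursor(0)): buffer="uuzzuxquxuy" (len 11), cursors c4@0 c3@3 c1@9 c2@11, authorship .3.....1.2.
After op 7 (delete): buffer="uuzuxquu" (len 8), cursors c4@0 c3@2 c1@7 c2@8, authorship .3....12
Authorship (.=original, N=cursor N): . 3 . . . . 1 2
Index 5: author = original

Answer: original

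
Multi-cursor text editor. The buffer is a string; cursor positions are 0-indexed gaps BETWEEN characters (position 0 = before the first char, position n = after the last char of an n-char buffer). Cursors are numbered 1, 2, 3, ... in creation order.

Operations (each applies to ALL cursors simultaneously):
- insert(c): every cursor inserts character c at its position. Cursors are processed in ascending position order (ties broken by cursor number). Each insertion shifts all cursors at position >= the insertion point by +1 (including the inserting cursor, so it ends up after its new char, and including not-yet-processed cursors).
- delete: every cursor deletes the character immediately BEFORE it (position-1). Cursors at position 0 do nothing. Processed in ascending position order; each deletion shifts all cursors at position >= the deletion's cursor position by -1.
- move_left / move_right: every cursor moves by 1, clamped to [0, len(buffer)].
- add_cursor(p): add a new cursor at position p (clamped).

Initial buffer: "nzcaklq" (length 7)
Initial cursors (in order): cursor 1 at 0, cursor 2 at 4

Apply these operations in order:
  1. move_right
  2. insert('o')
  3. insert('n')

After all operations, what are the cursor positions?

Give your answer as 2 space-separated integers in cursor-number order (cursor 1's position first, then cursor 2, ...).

After op 1 (move_right): buffer="nzcaklq" (len 7), cursors c1@1 c2@5, authorship .......
After op 2 (insert('o')): buffer="nozcakolq" (len 9), cursors c1@2 c2@7, authorship .1....2..
After op 3 (insert('n')): buffer="nonzcakonlq" (len 11), cursors c1@3 c2@9, authorship .11....22..

Answer: 3 9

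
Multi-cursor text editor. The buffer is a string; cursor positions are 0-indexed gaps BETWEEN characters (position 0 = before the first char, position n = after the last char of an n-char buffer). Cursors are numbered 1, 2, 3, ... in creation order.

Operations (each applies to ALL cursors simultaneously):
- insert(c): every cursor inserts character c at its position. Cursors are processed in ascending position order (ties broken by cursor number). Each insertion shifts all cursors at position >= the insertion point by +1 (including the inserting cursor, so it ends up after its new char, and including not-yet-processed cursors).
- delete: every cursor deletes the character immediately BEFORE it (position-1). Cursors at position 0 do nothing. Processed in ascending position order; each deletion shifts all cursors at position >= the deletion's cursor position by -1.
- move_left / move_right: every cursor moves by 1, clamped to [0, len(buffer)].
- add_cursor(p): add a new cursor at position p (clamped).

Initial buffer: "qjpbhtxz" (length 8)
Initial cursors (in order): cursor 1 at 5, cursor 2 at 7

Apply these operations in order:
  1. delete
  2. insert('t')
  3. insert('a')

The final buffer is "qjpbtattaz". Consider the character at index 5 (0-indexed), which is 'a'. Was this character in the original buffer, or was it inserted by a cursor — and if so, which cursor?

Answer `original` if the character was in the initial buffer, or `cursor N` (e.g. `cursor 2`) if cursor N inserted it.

After op 1 (delete): buffer="qjpbtz" (len 6), cursors c1@4 c2@5, authorship ......
After op 2 (insert('t')): buffer="qjpbtttz" (len 8), cursors c1@5 c2@7, authorship ....1.2.
After op 3 (insert('a')): buffer="qjpbtattaz" (len 10), cursors c1@6 c2@9, authorship ....11.22.
Authorship (.=original, N=cursor N): . . . . 1 1 . 2 2 .
Index 5: author = 1

Answer: cursor 1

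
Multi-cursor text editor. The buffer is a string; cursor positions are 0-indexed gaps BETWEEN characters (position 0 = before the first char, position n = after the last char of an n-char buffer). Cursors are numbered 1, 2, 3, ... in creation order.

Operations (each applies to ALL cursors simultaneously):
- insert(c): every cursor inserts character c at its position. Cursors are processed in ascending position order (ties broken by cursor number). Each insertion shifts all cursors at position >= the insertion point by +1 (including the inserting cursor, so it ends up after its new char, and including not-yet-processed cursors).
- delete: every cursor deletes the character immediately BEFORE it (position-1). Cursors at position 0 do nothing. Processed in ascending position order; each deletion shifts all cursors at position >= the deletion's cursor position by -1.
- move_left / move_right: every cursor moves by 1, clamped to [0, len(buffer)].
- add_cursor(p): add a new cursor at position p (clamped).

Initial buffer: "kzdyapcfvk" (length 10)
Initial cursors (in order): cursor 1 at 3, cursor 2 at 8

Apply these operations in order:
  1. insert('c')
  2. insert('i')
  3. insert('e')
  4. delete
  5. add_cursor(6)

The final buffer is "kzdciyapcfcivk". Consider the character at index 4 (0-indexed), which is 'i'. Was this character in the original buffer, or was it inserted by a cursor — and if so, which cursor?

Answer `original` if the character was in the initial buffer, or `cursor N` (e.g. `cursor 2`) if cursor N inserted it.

After op 1 (insert('c')): buffer="kzdcyapcfcvk" (len 12), cursors c1@4 c2@10, authorship ...1.....2..
After op 2 (insert('i')): buffer="kzdciyapcfcivk" (len 14), cursors c1@5 c2@12, authorship ...11.....22..
After op 3 (insert('e')): buffer="kzdcieyapcfcievk" (len 16), cursors c1@6 c2@14, authorship ...111.....222..
After op 4 (delete): buffer="kzdciyapcfcivk" (len 14), cursors c1@5 c2@12, authorship ...11.....22..
After op 5 (add_cursor(6)): buffer="kzdciyapcfcivk" (len 14), cursors c1@5 c3@6 c2@12, authorship ...11.....22..
Authorship (.=original, N=cursor N): . . . 1 1 . . . . . 2 2 . .
Index 4: author = 1

Answer: cursor 1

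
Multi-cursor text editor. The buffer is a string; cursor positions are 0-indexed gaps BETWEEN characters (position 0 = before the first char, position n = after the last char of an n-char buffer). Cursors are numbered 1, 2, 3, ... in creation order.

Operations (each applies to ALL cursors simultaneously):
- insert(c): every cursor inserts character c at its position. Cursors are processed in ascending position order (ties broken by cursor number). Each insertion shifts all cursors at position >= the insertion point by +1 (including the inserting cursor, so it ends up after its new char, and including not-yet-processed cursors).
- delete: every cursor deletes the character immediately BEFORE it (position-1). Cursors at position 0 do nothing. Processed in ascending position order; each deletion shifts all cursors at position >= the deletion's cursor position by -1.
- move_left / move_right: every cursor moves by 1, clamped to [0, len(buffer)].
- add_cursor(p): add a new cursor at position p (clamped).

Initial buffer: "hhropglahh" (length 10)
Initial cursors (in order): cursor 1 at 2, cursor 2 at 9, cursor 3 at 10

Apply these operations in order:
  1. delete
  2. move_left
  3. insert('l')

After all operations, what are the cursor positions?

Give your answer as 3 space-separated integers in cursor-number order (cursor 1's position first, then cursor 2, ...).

Answer: 1 9 9

Derivation:
After op 1 (delete): buffer="hropgla" (len 7), cursors c1@1 c2@7 c3@7, authorship .......
After op 2 (move_left): buffer="hropgla" (len 7), cursors c1@0 c2@6 c3@6, authorship .......
After op 3 (insert('l')): buffer="lhropgllla" (len 10), cursors c1@1 c2@9 c3@9, authorship 1......23.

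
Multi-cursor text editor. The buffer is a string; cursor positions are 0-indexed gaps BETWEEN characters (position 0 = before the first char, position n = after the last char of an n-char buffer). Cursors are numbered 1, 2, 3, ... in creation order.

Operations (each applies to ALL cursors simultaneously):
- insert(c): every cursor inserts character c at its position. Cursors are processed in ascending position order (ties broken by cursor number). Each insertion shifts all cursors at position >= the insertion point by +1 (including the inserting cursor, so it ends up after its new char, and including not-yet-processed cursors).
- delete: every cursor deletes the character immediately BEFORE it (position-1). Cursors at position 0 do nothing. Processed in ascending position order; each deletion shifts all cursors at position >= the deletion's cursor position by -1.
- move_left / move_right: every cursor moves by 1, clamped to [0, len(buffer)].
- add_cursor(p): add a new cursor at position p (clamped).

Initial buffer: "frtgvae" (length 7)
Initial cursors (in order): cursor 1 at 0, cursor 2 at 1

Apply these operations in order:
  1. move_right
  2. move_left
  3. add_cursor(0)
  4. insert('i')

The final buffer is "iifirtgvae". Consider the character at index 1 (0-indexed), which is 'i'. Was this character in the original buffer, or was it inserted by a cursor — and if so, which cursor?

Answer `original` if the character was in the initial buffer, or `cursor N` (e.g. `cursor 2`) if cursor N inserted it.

After op 1 (move_right): buffer="frtgvae" (len 7), cursors c1@1 c2@2, authorship .......
After op 2 (move_left): buffer="frtgvae" (len 7), cursors c1@0 c2@1, authorship .......
After op 3 (add_cursor(0)): buffer="frtgvae" (len 7), cursors c1@0 c3@0 c2@1, authorship .......
After op 4 (insert('i')): buffer="iifirtgvae" (len 10), cursors c1@2 c3@2 c2@4, authorship 13.2......
Authorship (.=original, N=cursor N): 1 3 . 2 . . . . . .
Index 1: author = 3

Answer: cursor 3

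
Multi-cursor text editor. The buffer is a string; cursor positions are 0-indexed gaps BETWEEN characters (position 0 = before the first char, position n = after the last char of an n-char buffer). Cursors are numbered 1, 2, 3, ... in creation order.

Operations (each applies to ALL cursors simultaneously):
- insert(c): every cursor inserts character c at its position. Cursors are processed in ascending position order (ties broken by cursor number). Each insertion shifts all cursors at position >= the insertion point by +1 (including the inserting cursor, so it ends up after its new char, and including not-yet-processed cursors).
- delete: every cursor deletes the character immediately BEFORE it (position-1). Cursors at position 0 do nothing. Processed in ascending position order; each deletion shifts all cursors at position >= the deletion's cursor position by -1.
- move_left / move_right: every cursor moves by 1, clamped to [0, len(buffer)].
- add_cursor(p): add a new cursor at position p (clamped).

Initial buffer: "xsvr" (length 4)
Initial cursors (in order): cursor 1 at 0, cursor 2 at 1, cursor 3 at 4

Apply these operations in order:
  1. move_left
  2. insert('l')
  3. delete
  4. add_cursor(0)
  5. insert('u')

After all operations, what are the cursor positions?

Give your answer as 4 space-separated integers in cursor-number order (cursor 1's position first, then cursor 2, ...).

After op 1 (move_left): buffer="xsvr" (len 4), cursors c1@0 c2@0 c3@3, authorship ....
After op 2 (insert('l')): buffer="llxsvlr" (len 7), cursors c1@2 c2@2 c3@6, authorship 12...3.
After op 3 (delete): buffer="xsvr" (len 4), cursors c1@0 c2@0 c3@3, authorship ....
After op 4 (add_cursor(0)): buffer="xsvr" (len 4), cursors c1@0 c2@0 c4@0 c3@3, authorship ....
After op 5 (insert('u')): buffer="uuuxsvur" (len 8), cursors c1@3 c2@3 c4@3 c3@7, authorship 124...3.

Answer: 3 3 7 3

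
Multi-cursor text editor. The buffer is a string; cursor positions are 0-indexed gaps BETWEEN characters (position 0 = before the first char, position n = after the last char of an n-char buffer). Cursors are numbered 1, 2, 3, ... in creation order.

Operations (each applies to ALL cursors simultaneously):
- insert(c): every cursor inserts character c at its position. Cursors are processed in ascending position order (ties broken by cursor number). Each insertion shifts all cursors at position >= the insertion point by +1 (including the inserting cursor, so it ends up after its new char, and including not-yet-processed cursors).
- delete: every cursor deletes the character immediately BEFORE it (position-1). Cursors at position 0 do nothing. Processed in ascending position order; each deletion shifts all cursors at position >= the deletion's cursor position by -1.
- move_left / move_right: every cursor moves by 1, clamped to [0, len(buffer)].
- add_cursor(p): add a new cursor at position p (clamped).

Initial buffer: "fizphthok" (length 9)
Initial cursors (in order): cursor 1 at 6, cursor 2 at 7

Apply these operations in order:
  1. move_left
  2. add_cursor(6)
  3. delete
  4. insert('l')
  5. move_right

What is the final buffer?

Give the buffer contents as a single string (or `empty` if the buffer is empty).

After op 1 (move_left): buffer="fizphthok" (len 9), cursors c1@5 c2@6, authorship .........
After op 2 (add_cursor(6)): buffer="fizphthok" (len 9), cursors c1@5 c2@6 c3@6, authorship .........
After op 3 (delete): buffer="fizhok" (len 6), cursors c1@3 c2@3 c3@3, authorship ......
After op 4 (insert('l')): buffer="fizlllhok" (len 9), cursors c1@6 c2@6 c3@6, authorship ...123...
After op 5 (move_right): buffer="fizlllhok" (len 9), cursors c1@7 c2@7 c3@7, authorship ...123...

Answer: fizlllhok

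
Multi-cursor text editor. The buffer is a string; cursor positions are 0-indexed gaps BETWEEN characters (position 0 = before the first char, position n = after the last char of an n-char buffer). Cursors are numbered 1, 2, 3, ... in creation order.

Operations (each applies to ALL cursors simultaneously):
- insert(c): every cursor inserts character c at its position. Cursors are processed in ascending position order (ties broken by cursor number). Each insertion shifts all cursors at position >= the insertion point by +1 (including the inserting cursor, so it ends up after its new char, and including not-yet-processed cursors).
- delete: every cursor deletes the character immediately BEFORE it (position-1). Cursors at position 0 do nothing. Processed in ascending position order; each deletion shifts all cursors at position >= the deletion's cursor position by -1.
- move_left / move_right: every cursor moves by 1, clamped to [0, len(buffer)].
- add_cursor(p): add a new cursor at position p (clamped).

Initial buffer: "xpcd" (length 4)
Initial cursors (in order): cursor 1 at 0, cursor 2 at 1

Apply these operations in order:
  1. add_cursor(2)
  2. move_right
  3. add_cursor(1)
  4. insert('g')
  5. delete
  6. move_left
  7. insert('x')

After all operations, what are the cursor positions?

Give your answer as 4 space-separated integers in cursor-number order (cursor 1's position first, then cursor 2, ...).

After op 1 (add_cursor(2)): buffer="xpcd" (len 4), cursors c1@0 c2@1 c3@2, authorship ....
After op 2 (move_right): buffer="xpcd" (len 4), cursors c1@1 c2@2 c3@3, authorship ....
After op 3 (add_cursor(1)): buffer="xpcd" (len 4), cursors c1@1 c4@1 c2@2 c3@3, authorship ....
After op 4 (insert('g')): buffer="xggpgcgd" (len 8), cursors c1@3 c4@3 c2@5 c3@7, authorship .14.2.3.
After op 5 (delete): buffer="xpcd" (len 4), cursors c1@1 c4@1 c2@2 c3@3, authorship ....
After op 6 (move_left): buffer="xpcd" (len 4), cursors c1@0 c4@0 c2@1 c3@2, authorship ....
After op 7 (insert('x')): buffer="xxxxpxcd" (len 8), cursors c1@2 c4@2 c2@4 c3@6, authorship 14.2.3..

Answer: 2 4 6 2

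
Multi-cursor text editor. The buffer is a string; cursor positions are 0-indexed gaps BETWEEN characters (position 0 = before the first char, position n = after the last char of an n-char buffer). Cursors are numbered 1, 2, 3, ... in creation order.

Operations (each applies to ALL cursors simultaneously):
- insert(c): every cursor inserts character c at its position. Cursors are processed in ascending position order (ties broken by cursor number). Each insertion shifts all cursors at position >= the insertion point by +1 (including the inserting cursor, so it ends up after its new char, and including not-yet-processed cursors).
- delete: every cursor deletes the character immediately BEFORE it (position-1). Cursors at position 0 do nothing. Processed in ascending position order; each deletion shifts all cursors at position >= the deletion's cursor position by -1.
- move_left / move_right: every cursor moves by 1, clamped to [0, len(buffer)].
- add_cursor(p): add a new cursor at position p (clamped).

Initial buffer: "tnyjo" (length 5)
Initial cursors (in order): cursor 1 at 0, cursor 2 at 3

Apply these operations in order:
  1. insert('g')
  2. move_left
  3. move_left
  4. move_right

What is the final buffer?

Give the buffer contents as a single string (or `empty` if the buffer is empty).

After op 1 (insert('g')): buffer="gtnygjo" (len 7), cursors c1@1 c2@5, authorship 1...2..
After op 2 (move_left): buffer="gtnygjo" (len 7), cursors c1@0 c2@4, authorship 1...2..
After op 3 (move_left): buffer="gtnygjo" (len 7), cursors c1@0 c2@3, authorship 1...2..
After op 4 (move_right): buffer="gtnygjo" (len 7), cursors c1@1 c2@4, authorship 1...2..

Answer: gtnygjo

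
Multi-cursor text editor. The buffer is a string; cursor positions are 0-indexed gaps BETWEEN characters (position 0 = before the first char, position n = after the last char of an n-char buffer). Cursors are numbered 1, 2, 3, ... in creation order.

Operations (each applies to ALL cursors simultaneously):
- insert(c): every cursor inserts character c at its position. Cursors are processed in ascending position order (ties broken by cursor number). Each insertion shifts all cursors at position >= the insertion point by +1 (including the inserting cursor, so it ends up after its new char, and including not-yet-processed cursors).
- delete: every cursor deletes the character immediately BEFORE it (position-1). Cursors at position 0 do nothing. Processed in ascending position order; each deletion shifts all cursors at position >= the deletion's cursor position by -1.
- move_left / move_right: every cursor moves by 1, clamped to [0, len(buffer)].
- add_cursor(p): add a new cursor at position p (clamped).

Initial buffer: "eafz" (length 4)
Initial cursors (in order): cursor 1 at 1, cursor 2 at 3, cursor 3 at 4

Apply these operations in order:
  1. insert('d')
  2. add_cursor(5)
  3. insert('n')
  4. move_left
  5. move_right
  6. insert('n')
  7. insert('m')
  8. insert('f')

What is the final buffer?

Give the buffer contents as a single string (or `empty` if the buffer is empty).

Answer: ednnmfafdnnnnmmffzdnnmf

Derivation:
After op 1 (insert('d')): buffer="edafdzd" (len 7), cursors c1@2 c2@5 c3@7, authorship .1..2.3
After op 2 (add_cursor(5)): buffer="edafdzd" (len 7), cursors c1@2 c2@5 c4@5 c3@7, authorship .1..2.3
After op 3 (insert('n')): buffer="ednafdnnzdn" (len 11), cursors c1@3 c2@8 c4@8 c3@11, authorship .11..224.33
After op 4 (move_left): buffer="ednafdnnzdn" (len 11), cursors c1@2 c2@7 c4@7 c3@10, authorship .11..224.33
After op 5 (move_right): buffer="ednafdnnzdn" (len 11), cursors c1@3 c2@8 c4@8 c3@11, authorship .11..224.33
After op 6 (insert('n')): buffer="ednnafdnnnnzdnn" (len 15), cursors c1@4 c2@11 c4@11 c3@15, authorship .111..22424.333
After op 7 (insert('m')): buffer="ednnmafdnnnnmmzdnnm" (len 19), cursors c1@5 c2@14 c4@14 c3@19, authorship .1111..2242424.3333
After op 8 (insert('f')): buffer="ednnmfafdnnnnmmffzdnnmf" (len 23), cursors c1@6 c2@17 c4@17 c3@23, authorship .11111..224242424.33333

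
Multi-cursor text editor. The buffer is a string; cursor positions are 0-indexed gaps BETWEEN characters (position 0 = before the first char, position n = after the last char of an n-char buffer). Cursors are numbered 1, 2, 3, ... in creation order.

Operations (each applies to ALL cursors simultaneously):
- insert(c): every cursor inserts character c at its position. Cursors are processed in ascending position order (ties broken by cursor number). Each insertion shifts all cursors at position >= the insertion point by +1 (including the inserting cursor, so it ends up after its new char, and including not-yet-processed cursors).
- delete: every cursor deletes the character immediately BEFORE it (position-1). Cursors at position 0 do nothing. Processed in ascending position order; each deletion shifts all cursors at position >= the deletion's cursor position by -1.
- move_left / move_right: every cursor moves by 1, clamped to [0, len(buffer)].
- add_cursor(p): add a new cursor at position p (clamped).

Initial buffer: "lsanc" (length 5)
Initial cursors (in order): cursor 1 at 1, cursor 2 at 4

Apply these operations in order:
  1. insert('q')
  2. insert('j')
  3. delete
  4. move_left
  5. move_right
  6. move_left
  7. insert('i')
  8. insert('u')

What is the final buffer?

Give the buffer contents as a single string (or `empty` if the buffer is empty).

After op 1 (insert('q')): buffer="lqsanqc" (len 7), cursors c1@2 c2@6, authorship .1...2.
After op 2 (insert('j')): buffer="lqjsanqjc" (len 9), cursors c1@3 c2@8, authorship .11...22.
After op 3 (delete): buffer="lqsanqc" (len 7), cursors c1@2 c2@6, authorship .1...2.
After op 4 (move_left): buffer="lqsanqc" (len 7), cursors c1@1 c2@5, authorship .1...2.
After op 5 (move_right): buffer="lqsanqc" (len 7), cursors c1@2 c2@6, authorship .1...2.
After op 6 (move_left): buffer="lqsanqc" (len 7), cursors c1@1 c2@5, authorship .1...2.
After op 7 (insert('i')): buffer="liqsaniqc" (len 9), cursors c1@2 c2@7, authorship .11...22.
After op 8 (insert('u')): buffer="liuqsaniuqc" (len 11), cursors c1@3 c2@9, authorship .111...222.

Answer: liuqsaniuqc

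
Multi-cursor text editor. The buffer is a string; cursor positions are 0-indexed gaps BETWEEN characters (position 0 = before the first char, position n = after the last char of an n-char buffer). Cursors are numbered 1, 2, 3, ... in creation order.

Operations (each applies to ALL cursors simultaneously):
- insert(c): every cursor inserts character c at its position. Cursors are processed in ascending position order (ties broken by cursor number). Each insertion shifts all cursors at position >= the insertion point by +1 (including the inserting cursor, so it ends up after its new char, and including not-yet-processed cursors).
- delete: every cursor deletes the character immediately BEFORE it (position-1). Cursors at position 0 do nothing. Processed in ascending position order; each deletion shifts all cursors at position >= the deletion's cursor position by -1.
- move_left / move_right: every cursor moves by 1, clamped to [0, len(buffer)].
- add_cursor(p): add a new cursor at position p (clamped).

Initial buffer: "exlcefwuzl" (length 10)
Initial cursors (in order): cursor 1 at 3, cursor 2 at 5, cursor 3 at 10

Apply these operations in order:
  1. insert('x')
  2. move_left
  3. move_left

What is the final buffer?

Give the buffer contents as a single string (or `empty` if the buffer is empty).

Answer: exlxcexfwuzlx

Derivation:
After op 1 (insert('x')): buffer="exlxcexfwuzlx" (len 13), cursors c1@4 c2@7 c3@13, authorship ...1..2.....3
After op 2 (move_left): buffer="exlxcexfwuzlx" (len 13), cursors c1@3 c2@6 c3@12, authorship ...1..2.....3
After op 3 (move_left): buffer="exlxcexfwuzlx" (len 13), cursors c1@2 c2@5 c3@11, authorship ...1..2.....3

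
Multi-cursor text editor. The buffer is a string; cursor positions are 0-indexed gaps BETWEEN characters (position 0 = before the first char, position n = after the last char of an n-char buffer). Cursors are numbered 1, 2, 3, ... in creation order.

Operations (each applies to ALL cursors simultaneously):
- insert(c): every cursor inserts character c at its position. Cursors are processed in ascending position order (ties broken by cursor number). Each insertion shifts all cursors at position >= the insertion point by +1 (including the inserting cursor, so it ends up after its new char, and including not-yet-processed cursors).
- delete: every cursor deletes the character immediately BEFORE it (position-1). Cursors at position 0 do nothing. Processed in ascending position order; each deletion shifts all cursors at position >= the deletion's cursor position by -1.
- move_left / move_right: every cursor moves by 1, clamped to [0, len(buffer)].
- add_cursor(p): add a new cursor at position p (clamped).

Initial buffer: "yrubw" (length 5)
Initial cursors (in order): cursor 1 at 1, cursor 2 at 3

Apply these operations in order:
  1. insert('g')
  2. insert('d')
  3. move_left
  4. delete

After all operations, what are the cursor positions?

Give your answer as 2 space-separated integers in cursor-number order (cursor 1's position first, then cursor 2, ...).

Answer: 1 4

Derivation:
After op 1 (insert('g')): buffer="ygrugbw" (len 7), cursors c1@2 c2@5, authorship .1..2..
After op 2 (insert('d')): buffer="ygdrugdbw" (len 9), cursors c1@3 c2@7, authorship .11..22..
After op 3 (move_left): buffer="ygdrugdbw" (len 9), cursors c1@2 c2@6, authorship .11..22..
After op 4 (delete): buffer="ydrudbw" (len 7), cursors c1@1 c2@4, authorship .1..2..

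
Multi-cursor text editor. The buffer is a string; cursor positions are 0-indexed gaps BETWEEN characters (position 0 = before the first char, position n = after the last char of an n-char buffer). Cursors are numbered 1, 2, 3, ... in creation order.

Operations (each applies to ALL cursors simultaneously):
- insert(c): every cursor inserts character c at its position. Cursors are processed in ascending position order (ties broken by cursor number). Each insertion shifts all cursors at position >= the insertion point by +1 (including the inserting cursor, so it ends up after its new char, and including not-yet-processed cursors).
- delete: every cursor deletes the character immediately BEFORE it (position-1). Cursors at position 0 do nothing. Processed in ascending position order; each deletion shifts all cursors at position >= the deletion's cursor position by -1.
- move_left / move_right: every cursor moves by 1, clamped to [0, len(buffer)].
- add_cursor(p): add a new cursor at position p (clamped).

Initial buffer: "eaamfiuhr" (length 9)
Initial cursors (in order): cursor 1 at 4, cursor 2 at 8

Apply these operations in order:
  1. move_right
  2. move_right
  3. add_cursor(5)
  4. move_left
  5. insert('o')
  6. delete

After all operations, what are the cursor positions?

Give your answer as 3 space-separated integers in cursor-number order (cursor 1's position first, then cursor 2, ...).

After op 1 (move_right): buffer="eaamfiuhr" (len 9), cursors c1@5 c2@9, authorship .........
After op 2 (move_right): buffer="eaamfiuhr" (len 9), cursors c1@6 c2@9, authorship .........
After op 3 (add_cursor(5)): buffer="eaamfiuhr" (len 9), cursors c3@5 c1@6 c2@9, authorship .........
After op 4 (move_left): buffer="eaamfiuhr" (len 9), cursors c3@4 c1@5 c2@8, authorship .........
After op 5 (insert('o')): buffer="eaamofoiuhor" (len 12), cursors c3@5 c1@7 c2@11, authorship ....3.1...2.
After op 6 (delete): buffer="eaamfiuhr" (len 9), cursors c3@4 c1@5 c2@8, authorship .........

Answer: 5 8 4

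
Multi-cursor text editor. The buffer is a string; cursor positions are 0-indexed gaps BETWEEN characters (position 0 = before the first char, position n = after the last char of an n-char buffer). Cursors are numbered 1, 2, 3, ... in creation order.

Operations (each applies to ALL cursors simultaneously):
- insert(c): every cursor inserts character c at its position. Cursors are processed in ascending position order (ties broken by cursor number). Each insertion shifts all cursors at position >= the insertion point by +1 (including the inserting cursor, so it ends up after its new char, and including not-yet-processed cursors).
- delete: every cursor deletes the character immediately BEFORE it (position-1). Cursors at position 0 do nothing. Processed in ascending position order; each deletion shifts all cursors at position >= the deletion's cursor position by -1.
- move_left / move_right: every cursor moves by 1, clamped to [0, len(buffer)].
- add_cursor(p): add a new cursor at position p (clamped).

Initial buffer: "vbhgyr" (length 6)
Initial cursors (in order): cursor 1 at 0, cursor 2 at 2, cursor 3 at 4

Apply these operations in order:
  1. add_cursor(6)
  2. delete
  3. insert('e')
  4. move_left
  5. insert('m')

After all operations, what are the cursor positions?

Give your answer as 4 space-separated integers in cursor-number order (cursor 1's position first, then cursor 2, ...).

After op 1 (add_cursor(6)): buffer="vbhgyr" (len 6), cursors c1@0 c2@2 c3@4 c4@6, authorship ......
After op 2 (delete): buffer="vhy" (len 3), cursors c1@0 c2@1 c3@2 c4@3, authorship ...
After op 3 (insert('e')): buffer="eveheye" (len 7), cursors c1@1 c2@3 c3@5 c4@7, authorship 1.2.3.4
After op 4 (move_left): buffer="eveheye" (len 7), cursors c1@0 c2@2 c3@4 c4@6, authorship 1.2.3.4
After op 5 (insert('m')): buffer="mevmehmeyme" (len 11), cursors c1@1 c2@4 c3@7 c4@10, authorship 11.22.33.44

Answer: 1 4 7 10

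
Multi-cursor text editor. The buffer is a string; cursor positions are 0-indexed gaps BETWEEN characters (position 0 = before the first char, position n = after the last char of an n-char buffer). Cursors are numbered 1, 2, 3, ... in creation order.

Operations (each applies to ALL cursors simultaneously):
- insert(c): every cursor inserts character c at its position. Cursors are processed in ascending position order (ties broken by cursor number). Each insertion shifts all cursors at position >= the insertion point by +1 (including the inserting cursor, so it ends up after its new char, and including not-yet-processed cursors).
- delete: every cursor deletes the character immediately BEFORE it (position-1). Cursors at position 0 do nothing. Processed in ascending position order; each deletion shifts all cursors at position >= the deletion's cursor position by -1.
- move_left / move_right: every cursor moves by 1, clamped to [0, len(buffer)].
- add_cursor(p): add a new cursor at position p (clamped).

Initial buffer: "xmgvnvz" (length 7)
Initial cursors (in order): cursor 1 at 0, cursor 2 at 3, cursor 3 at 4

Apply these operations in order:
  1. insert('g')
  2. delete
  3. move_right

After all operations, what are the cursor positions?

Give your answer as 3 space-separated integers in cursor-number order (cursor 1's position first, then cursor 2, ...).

Answer: 1 4 5

Derivation:
After op 1 (insert('g')): buffer="gxmggvgnvz" (len 10), cursors c1@1 c2@5 c3@7, authorship 1...2.3...
After op 2 (delete): buffer="xmgvnvz" (len 7), cursors c1@0 c2@3 c3@4, authorship .......
After op 3 (move_right): buffer="xmgvnvz" (len 7), cursors c1@1 c2@4 c3@5, authorship .......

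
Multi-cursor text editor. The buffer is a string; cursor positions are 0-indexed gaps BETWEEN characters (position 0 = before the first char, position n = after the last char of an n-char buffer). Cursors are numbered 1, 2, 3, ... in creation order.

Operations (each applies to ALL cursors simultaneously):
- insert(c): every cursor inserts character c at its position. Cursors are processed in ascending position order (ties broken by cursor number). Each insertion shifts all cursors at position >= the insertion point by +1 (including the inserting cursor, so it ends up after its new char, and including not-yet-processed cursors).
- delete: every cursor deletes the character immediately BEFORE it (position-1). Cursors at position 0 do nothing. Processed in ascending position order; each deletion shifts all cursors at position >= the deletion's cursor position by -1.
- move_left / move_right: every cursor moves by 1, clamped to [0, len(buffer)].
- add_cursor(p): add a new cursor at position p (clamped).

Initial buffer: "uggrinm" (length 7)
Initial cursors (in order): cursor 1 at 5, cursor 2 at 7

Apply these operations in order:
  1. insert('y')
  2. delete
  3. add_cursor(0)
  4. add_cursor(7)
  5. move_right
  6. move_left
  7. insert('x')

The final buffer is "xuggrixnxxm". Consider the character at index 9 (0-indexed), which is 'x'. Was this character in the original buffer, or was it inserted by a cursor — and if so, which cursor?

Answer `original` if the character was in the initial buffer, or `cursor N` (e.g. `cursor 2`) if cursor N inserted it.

After op 1 (insert('y')): buffer="uggriynmy" (len 9), cursors c1@6 c2@9, authorship .....1..2
After op 2 (delete): buffer="uggrinm" (len 7), cursors c1@5 c2@7, authorship .......
After op 3 (add_cursor(0)): buffer="uggrinm" (len 7), cursors c3@0 c1@5 c2@7, authorship .......
After op 4 (add_cursor(7)): buffer="uggrinm" (len 7), cursors c3@0 c1@5 c2@7 c4@7, authorship .......
After op 5 (move_right): buffer="uggrinm" (len 7), cursors c3@1 c1@6 c2@7 c4@7, authorship .......
After op 6 (move_left): buffer="uggrinm" (len 7), cursors c3@0 c1@5 c2@6 c4@6, authorship .......
After op 7 (insert('x')): buffer="xuggrixnxxm" (len 11), cursors c3@1 c1@7 c2@10 c4@10, authorship 3.....1.24.
Authorship (.=original, N=cursor N): 3 . . . . . 1 . 2 4 .
Index 9: author = 4

Answer: cursor 4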